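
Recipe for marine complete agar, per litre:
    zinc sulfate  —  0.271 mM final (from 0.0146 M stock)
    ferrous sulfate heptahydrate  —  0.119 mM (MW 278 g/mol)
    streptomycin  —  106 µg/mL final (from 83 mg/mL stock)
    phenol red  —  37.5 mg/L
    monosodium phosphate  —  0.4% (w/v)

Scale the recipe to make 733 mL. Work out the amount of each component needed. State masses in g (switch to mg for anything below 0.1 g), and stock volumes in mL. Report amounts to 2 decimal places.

Scale factor relative to 1 L: 0.733.
zinc sulfate: V = C2·V2/C1 = 0.271 mM × 733 mL ÷ 14.6 mM = 13.61 mL
ferrous sulfate heptahydrate: 0.119 mmol/L × 278 mg/mmol × 0.733 L = 24.25 mg
streptomycin: C1V1 = C2V2 → 106 µg/mL × 733 mL ÷ 83000 µg/mL = 0.94 mL
phenol red: 37.5 mg/L × 0.733 L = 27.49 mg
monosodium phosphate: 0.4% w/v = 4 g/L → 4 × 0.733 L = 2.93 g

zinc sulfate 13.61 mL; ferrous sulfate heptahydrate 24.25 mg; streptomycin 0.94 mL; phenol red 27.49 mg; monosodium phosphate 2.93 g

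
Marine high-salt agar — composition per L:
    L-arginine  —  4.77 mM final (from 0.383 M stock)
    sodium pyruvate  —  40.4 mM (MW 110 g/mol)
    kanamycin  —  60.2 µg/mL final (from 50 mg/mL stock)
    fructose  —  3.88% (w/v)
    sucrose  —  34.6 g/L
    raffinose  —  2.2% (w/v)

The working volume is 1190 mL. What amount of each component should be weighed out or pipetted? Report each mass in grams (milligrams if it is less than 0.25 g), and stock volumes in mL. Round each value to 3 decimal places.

Working volume: 1190 mL = 1.19 L.
L-arginine: C1V1 = C2V2 → 4.77 mM × 1190 mL ÷ 383 mM = 14.821 mL
sodium pyruvate: 40.4 mmol/L × 110 g/mol × 1.19 L ÷ 1000 = 5.288 g
kanamycin: dilute stock: 60.2 µg/mL × 1190 mL ÷ 50000 µg/mL = 1.433 mL
fructose: 3.88 g per 100 mL × 1190 mL ÷ 100 = 46.172 g
sucrose: 34.6 g/L × 1.19 L = 41.174 g
raffinose: 2.2 g per 100 mL × 1190 mL ÷ 100 = 26.180 g

L-arginine 14.821 mL; sodium pyruvate 5.288 g; kanamycin 1.433 mL; fructose 46.172 g; sucrose 41.174 g; raffinose 26.180 g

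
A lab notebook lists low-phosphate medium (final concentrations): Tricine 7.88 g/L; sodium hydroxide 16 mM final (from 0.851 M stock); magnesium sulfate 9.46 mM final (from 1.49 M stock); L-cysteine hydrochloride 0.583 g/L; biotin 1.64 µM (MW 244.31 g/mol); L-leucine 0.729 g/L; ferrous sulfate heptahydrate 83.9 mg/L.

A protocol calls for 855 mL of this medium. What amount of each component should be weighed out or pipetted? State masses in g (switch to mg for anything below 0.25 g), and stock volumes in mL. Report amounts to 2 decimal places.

Tricine 6.74 g; sodium hydroxide 16.08 mL; magnesium sulfate 5.43 mL; L-cysteine hydrochloride 0.50 g; biotin 0.34 mg; L-leucine 0.62 g; ferrous sulfate heptahydrate 71.73 mg

Scale factor relative to 1 L: 0.855.
Tricine: 7.88 g/L × 0.855 L = 6.74 g
sodium hydroxide: C1V1 = C2V2 → 16 mM × 855 mL ÷ 851 mM = 16.08 mL
magnesium sulfate: dilute stock: 9.46 mM × 855 mL ÷ 1490 mM = 5.43 mL
L-cysteine hydrochloride: 0.583 g/L × 0.855 L = 0.50 g
biotin: 1.64 µmol/L × 244.31 g/mol × 0.855 L ÷ 1000 = 0.34 mg
L-leucine: 0.729 g/L × 0.855 L = 0.62 g
ferrous sulfate heptahydrate: 83.9 mg/L × 0.855 L = 71.73 mg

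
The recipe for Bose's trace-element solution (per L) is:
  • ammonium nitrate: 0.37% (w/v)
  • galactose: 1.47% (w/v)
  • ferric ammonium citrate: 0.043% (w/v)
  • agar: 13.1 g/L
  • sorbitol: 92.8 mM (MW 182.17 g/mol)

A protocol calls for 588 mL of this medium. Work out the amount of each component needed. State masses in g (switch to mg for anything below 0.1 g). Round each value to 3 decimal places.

ammonium nitrate 2.176 g; galactose 8.644 g; ferric ammonium citrate 0.253 g; agar 7.703 g; sorbitol 9.940 g

Target volume = 588 mL = 0.588 L.
ammonium nitrate: 0.37% w/v = 3.7 g/L → 3.7 × 0.588 L = 2.176 g
galactose: 1.47% w/v = 14.7 g/L → 14.7 × 0.588 L = 8.644 g
ferric ammonium citrate: 0.043 g per 100 mL × 588 mL ÷ 100 = 0.253 g
agar: 13.1 g/L × 0.588 L = 7.703 g
sorbitol: 92.8 mmol/L × 182.17 g/mol × 0.588 L ÷ 1000 = 9.940 g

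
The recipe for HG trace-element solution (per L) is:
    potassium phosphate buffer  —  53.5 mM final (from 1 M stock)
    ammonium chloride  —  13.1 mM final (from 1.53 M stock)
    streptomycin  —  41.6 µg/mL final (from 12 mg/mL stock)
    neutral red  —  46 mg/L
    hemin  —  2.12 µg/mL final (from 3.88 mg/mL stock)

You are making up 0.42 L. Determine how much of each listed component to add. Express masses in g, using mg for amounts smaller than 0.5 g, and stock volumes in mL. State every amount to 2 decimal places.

Working volume: 0.42 L.
potassium phosphate buffer: C1V1 = C2V2 → 53.5 mM × 420 mL ÷ 1000 mM = 22.47 mL
ammonium chloride: V = C2·V2/C1 = 13.1 mM × 420 mL ÷ 1530 mM = 3.60 mL
streptomycin: C1V1 = C2V2 → 41.6 µg/mL × 420 mL ÷ 12000 µg/mL = 1.46 mL
neutral red: 46 mg/L × 0.42 L = 19.32 mg
hemin: dilute stock: 2.12 µg/mL × 420 mL ÷ 3880 µg/mL = 0.23 mL

potassium phosphate buffer 22.47 mL; ammonium chloride 3.60 mL; streptomycin 1.46 mL; neutral red 19.32 mg; hemin 0.23 mL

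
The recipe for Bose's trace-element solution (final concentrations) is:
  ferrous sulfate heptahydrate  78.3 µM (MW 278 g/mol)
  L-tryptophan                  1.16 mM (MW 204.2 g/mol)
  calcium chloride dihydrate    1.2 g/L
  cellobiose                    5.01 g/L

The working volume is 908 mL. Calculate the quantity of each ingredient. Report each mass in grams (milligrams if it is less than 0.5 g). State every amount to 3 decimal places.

Scale factor relative to 1 L: 0.908.
ferrous sulfate heptahydrate: 78.3 µmol/L × 278 g/mol × 0.908 L ÷ 1000 = 19.765 mg
L-tryptophan: 1.16 mmol/L × 204.2 mg/mmol × 0.908 L = 215.080 mg
calcium chloride dihydrate: 1.2 g/L × 0.908 L = 1.090 g
cellobiose: 5.01 g/L × 0.908 L = 4.549 g

ferrous sulfate heptahydrate 19.765 mg; L-tryptophan 215.080 mg; calcium chloride dihydrate 1.090 g; cellobiose 4.549 g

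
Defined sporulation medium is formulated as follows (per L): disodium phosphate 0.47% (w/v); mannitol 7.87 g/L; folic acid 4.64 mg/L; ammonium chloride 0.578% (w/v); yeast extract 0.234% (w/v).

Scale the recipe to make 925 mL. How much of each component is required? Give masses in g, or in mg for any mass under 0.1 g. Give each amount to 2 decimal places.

disodium phosphate 4.35 g; mannitol 7.28 g; folic acid 4.29 mg; ammonium chloride 5.35 g; yeast extract 2.16 g

Working volume: 925 mL = 0.925 L.
disodium phosphate: 0.47% w/v = 4.7 g/L → 4.7 × 0.925 L = 4.35 g
mannitol: 7.87 g/L × 0.925 L = 7.28 g
folic acid: 4.64 mg/L × 0.925 L = 4.29 mg
ammonium chloride: 0.578% w/v = 5.78 g/L → 5.78 × 0.925 L = 5.35 g
yeast extract: 0.234% w/v = 2.34 g/L → 2.34 × 0.925 L = 2.16 g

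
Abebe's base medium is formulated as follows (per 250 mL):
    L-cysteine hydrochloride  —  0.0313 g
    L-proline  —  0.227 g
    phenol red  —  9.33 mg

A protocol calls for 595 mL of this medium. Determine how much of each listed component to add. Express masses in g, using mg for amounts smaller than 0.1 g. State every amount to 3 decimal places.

Ratio of target to recipe volume: 595 / 250 = 2.38.
L-cysteine hydrochloride: 0.0313 g × (595 mL / 250 mL) = 0.074494 g = 74.494 mg
L-proline: 0.227 g × (595 mL / 250 mL) = 0.540 g
phenol red: 9.33 mg × (595 mL / 250 mL) = 22.205 mg

L-cysteine hydrochloride 74.494 mg; L-proline 0.540 g; phenol red 22.205 mg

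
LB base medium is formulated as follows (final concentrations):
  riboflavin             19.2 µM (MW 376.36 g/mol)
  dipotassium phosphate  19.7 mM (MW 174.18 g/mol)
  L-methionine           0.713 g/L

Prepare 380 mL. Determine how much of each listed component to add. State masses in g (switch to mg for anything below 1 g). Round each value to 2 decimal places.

Working volume: 380 mL = 0.38 L.
riboflavin: 19.2 µmol/L × 376.36 g/mol × 0.38 L ÷ 1000 = 2.75 mg
dipotassium phosphate: 19.7 mmol/L × 174.18 g/mol × 0.38 L ÷ 1000 = 1.30 g
L-methionine: 0.713 g/L × 0.38 L = 0.27094 g = 270.94 mg

riboflavin 2.75 mg; dipotassium phosphate 1.30 g; L-methionine 270.94 mg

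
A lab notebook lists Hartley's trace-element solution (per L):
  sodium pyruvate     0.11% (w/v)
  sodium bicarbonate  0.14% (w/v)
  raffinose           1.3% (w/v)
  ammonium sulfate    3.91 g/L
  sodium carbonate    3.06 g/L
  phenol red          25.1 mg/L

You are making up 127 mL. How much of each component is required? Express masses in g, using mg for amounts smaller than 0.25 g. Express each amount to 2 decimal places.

Scale factor relative to 1 L: 0.127.
sodium pyruvate: 0.11 g per 100 mL × 127 mL ÷ 100 = 0.1397 g = 139.70 mg
sodium bicarbonate: 0.14 g per 100 mL × 127 mL ÷ 100 = 0.1778 g = 177.80 mg
raffinose: 1.3 g per 100 mL × 127 mL ÷ 100 = 1.65 g
ammonium sulfate: 3.91 g/L × 0.127 L = 0.50 g
sodium carbonate: 3.06 g/L × 0.127 L = 0.39 g
phenol red: 25.1 mg/L × 0.127 L = 3.19 mg

sodium pyruvate 139.70 mg; sodium bicarbonate 177.80 mg; raffinose 1.65 g; ammonium sulfate 0.50 g; sodium carbonate 0.39 g; phenol red 3.19 mg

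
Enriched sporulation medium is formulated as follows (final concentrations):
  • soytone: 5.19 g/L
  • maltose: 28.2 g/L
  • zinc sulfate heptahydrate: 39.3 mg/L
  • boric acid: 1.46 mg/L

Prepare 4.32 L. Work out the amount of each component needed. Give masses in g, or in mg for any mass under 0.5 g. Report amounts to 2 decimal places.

Scale factor relative to 1 L: 4.32.
soytone: 5.19 g/L × 4.32 L = 22.42 g
maltose: 28.2 g/L × 4.32 L = 121.82 g
zinc sulfate heptahydrate: 39.3 mg/L × 4.32 L = 169.78 mg
boric acid: 1.46 mg/L × 4.32 L = 6.31 mg

soytone 22.42 g; maltose 121.82 g; zinc sulfate heptahydrate 169.78 mg; boric acid 6.31 mg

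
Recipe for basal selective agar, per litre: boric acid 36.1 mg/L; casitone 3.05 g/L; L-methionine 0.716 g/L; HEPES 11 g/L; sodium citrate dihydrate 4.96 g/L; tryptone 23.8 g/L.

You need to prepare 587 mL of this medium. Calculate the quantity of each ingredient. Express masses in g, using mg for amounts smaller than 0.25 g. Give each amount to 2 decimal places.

Working volume: 587 mL = 0.587 L.
boric acid: 36.1 mg/L × 0.587 L = 21.19 mg
casitone: 3.05 g/L × 0.587 L = 1.79 g
L-methionine: 0.716 g/L × 0.587 L = 0.42 g
HEPES: 11 g/L × 0.587 L = 6.46 g
sodium citrate dihydrate: 4.96 g/L × 0.587 L = 2.91 g
tryptone: 23.8 g/L × 0.587 L = 13.97 g

boric acid 21.19 mg; casitone 1.79 g; L-methionine 0.42 g; HEPES 6.46 g; sodium citrate dihydrate 2.91 g; tryptone 13.97 g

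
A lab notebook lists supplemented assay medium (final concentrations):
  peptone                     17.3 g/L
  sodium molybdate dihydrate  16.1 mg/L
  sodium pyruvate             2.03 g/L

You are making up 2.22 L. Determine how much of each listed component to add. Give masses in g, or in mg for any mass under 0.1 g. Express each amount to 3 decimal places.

Working volume: 2.22 L.
peptone: 17.3 g/L × 2.22 L = 38.406 g
sodium molybdate dihydrate: 16.1 mg/L × 2.22 L = 35.742 mg
sodium pyruvate: 2.03 g/L × 2.22 L = 4.507 g

peptone 38.406 g; sodium molybdate dihydrate 35.742 mg; sodium pyruvate 4.507 g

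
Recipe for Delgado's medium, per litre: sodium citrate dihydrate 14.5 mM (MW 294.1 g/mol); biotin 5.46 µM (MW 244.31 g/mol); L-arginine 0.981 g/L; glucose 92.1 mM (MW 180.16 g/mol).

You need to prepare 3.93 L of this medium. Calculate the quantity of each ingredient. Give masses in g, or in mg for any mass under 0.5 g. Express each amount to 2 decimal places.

sodium citrate dihydrate 16.76 g; biotin 5.24 mg; L-arginine 3.86 g; glucose 65.21 g

Working volume: 3.93 L.
sodium citrate dihydrate: 14.5 mmol/L × 294.1 g/mol × 3.93 L ÷ 1000 = 16.76 g
biotin: 5.46 µmol/L × 244.31 g/mol × 3.93 L ÷ 1000 = 5.24 mg
L-arginine: 0.981 g/L × 3.93 L = 3.86 g
glucose: 92.1 mmol/L × 180.16 g/mol × 3.93 L ÷ 1000 = 65.21 g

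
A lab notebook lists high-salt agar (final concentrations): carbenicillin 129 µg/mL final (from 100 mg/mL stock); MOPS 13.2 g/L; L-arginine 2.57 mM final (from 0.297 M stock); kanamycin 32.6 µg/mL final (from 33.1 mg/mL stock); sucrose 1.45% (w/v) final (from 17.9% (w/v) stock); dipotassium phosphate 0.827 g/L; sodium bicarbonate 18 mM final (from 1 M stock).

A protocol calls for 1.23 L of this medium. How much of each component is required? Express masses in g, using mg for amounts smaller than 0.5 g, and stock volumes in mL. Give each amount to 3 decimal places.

Working volume: 1.23 L.
carbenicillin: C1V1 = C2V2 → 129 µg/mL × 1230 mL ÷ 100000 µg/mL = 1.587 mL
MOPS: 13.2 g/L × 1.23 L = 16.236 g
L-arginine: V = C2·V2/C1 = 2.57 mM × 1230 mL ÷ 297 mM = 10.643 mL
kanamycin: V = C2·V2/C1 = 32.6 µg/mL × 1230 mL ÷ 33100 µg/mL = 1.211 mL
sucrose: dilute stock: 1.45% ÷ 17.9% × 1230 mL = 99.637 mL
dipotassium phosphate: 0.827 g/L × 1.23 L = 1.017 g
sodium bicarbonate: V = C2·V2/C1 = 18 mM × 1230 mL ÷ 1000 mM = 22.140 mL

carbenicillin 1.587 mL; MOPS 16.236 g; L-arginine 10.643 mL; kanamycin 1.211 mL; sucrose 99.637 mL; dipotassium phosphate 1.017 g; sodium bicarbonate 22.140 mL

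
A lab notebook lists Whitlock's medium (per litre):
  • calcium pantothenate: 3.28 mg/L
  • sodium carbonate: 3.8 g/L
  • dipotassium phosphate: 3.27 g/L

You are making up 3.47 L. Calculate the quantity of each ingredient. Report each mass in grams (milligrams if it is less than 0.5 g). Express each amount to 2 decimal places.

calcium pantothenate 11.38 mg; sodium carbonate 13.19 g; dipotassium phosphate 11.35 g

Working volume: 3.47 L.
calcium pantothenate: 3.28 mg/L × 3.47 L = 11.38 mg
sodium carbonate: 3.8 g/L × 3.47 L = 13.19 g
dipotassium phosphate: 3.27 g/L × 3.47 L = 11.35 g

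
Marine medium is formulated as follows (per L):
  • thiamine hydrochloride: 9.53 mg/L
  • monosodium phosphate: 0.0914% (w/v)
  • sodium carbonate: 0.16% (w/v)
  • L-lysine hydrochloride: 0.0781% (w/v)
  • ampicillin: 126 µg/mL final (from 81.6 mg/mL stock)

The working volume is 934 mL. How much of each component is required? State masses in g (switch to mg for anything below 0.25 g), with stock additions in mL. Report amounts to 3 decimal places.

Target volume = 934 mL = 0.934 L.
thiamine hydrochloride: 9.53 mg/L × 0.934 L = 8.901 mg
monosodium phosphate: 0.0914% w/v = 0.914 g/L → 0.914 × 0.934 L = 0.854 g
sodium carbonate: 0.16% w/v = 1.6 g/L → 1.6 × 0.934 L = 1.494 g
L-lysine hydrochloride: 0.0781 g per 100 mL × 934 mL ÷ 100 = 0.729 g
ampicillin: C1V1 = C2V2 → 126 µg/mL × 934 mL ÷ 81600 µg/mL = 1.442 mL

thiamine hydrochloride 8.901 mg; monosodium phosphate 0.854 g; sodium carbonate 1.494 g; L-lysine hydrochloride 0.729 g; ampicillin 1.442 mL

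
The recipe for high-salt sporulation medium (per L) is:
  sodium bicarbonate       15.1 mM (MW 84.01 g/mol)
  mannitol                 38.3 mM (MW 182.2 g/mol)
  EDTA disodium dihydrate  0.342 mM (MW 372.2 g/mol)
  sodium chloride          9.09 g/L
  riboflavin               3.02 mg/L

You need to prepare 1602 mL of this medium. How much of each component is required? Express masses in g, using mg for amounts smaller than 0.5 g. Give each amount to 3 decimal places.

sodium bicarbonate 2.032 g; mannitol 11.179 g; EDTA disodium dihydrate 203.922 mg; sodium chloride 14.562 g; riboflavin 4.838 mg

Target volume = 1602 mL = 1.602 L.
sodium bicarbonate: 15.1 mmol/L × 84.01 g/mol × 1.602 L ÷ 1000 = 2.032 g
mannitol: 38.3 mmol/L × 182.2 g/mol × 1.602 L ÷ 1000 = 11.179 g
EDTA disodium dihydrate: 0.342 mmol/L × 372.2 mg/mmol × 1.602 L = 203.922 mg
sodium chloride: 9.09 g/L × 1.602 L = 14.562 g
riboflavin: 3.02 mg/L × 1.602 L = 4.838 mg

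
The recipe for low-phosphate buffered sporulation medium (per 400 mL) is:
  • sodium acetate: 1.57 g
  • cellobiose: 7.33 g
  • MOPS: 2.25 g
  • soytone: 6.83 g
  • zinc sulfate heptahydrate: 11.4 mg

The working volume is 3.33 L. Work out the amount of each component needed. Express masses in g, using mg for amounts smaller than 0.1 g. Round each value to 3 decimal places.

sodium acetate 13.070 g; cellobiose 61.022 g; MOPS 18.731 g; soytone 56.860 g; zinc sulfate heptahydrate 94.905 mg

Scale factor = 3330 mL / 400 mL = 8.325.
sodium acetate: 1.57 g × (3330 mL / 400 mL) = 13.070 g
cellobiose: 7.33 g × (3330 mL / 400 mL) = 61.022 g
MOPS: 2.25 g × (3330 mL / 400 mL) = 18.731 g
soytone: 6.83 g × (3330 mL / 400 mL) = 56.860 g
zinc sulfate heptahydrate: 11.4 mg × (3330 mL / 400 mL) = 94.905 mg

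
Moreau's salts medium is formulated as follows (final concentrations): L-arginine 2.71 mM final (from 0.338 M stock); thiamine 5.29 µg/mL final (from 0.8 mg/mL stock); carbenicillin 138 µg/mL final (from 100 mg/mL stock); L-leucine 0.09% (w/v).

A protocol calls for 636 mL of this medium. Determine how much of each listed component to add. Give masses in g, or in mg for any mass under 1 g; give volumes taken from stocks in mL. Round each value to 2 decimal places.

Target volume = 636 mL = 0.636 L.
L-arginine: C1V1 = C2V2 → 2.71 mM × 636 mL ÷ 338 mM = 5.10 mL
thiamine: C1V1 = C2V2 → 5.29 µg/mL × 636 mL ÷ 800 µg/mL = 4.21 mL
carbenicillin: C1V1 = C2V2 → 138 µg/mL × 636 mL ÷ 100000 µg/mL = 0.88 mL
L-leucine: 0.09% w/v = 0.9 g/L → 0.9 × 0.636 L = 0.5724 g = 572.40 mg

L-arginine 5.10 mL; thiamine 4.21 mL; carbenicillin 0.88 mL; L-leucine 572.40 mg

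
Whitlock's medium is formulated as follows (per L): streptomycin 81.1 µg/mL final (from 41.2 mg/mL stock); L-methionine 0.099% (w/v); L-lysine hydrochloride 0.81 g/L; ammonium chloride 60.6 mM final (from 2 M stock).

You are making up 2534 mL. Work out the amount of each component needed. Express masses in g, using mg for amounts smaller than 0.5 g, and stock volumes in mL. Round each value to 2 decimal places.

Target volume = 2534 mL = 2.534 L.
streptomycin: V = C2·V2/C1 = 81.1 µg/mL × 2534 mL ÷ 41200 µg/mL = 4.99 mL
L-methionine: 0.099% w/v = 0.99 g/L → 0.99 × 2.534 L = 2.51 g
L-lysine hydrochloride: 0.81 g/L × 2.534 L = 2.05 g
ammonium chloride: V = C2·V2/C1 = 60.6 mM × 2534 mL ÷ 2000 mM = 76.78 mL

streptomycin 4.99 mL; L-methionine 2.51 g; L-lysine hydrochloride 2.05 g; ammonium chloride 76.78 mL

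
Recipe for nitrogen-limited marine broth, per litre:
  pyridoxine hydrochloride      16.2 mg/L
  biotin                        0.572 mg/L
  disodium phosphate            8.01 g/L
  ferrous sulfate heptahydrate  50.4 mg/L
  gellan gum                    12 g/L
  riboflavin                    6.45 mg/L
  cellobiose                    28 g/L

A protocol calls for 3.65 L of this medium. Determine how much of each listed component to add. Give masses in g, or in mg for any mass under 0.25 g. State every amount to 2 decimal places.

pyridoxine hydrochloride 59.13 mg; biotin 2.09 mg; disodium phosphate 29.24 g; ferrous sulfate heptahydrate 183.96 mg; gellan gum 43.80 g; riboflavin 23.54 mg; cellobiose 102.20 g

Working volume: 3.65 L.
pyridoxine hydrochloride: 16.2 mg/L × 3.65 L = 59.13 mg
biotin: 0.572 mg/L × 3.65 L = 2.09 mg
disodium phosphate: 8.01 g/L × 3.65 L = 29.24 g
ferrous sulfate heptahydrate: 50.4 mg/L × 3.65 L = 183.96 mg
gellan gum: 12 g/L × 3.65 L = 43.80 g
riboflavin: 6.45 mg/L × 3.65 L = 23.54 mg
cellobiose: 28 g/L × 3.65 L = 102.20 g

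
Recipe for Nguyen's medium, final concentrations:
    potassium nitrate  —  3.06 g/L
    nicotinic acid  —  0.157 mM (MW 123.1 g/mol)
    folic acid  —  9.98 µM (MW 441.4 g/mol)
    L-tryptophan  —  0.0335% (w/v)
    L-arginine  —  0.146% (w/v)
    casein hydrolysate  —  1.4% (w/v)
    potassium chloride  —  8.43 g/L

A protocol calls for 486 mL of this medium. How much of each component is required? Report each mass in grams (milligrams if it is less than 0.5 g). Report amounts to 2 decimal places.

potassium nitrate 1.49 g; nicotinic acid 9.39 mg; folic acid 2.14 mg; L-tryptophan 162.81 mg; L-arginine 0.71 g; casein hydrolysate 6.80 g; potassium chloride 4.10 g

Target volume = 486 mL = 0.486 L.
potassium nitrate: 3.06 g/L × 0.486 L = 1.49 g
nicotinic acid: 0.157 mmol/L × 123.1 mg/mmol × 0.486 L = 9.39 mg
folic acid: 9.98 µmol/L × 441.4 g/mol × 0.486 L ÷ 1000 = 2.14 mg
L-tryptophan: 0.0335 g per 100 mL × 486 mL ÷ 100 = 0.16281 g = 162.81 mg
L-arginine: 0.146 g per 100 mL × 486 mL ÷ 100 = 0.71 g
casein hydrolysate: 1.4 g per 100 mL × 486 mL ÷ 100 = 6.80 g
potassium chloride: 8.43 g/L × 0.486 L = 4.10 g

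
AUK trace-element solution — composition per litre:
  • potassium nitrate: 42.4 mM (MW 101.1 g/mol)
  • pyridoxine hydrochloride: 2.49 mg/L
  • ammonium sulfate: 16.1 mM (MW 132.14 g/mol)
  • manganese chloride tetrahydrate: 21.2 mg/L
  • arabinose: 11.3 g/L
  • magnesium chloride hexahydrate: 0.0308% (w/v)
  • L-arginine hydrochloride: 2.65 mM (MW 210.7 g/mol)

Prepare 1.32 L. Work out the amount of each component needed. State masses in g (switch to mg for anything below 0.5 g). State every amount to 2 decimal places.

potassium nitrate 5.66 g; pyridoxine hydrochloride 3.29 mg; ammonium sulfate 2.81 g; manganese chloride tetrahydrate 27.98 mg; arabinose 14.92 g; magnesium chloride hexahydrate 406.56 mg; L-arginine hydrochloride 0.74 g

Scale factor relative to 1 L: 1.32.
potassium nitrate: 42.4 mmol/L × 101.1 g/mol × 1.32 L ÷ 1000 = 5.66 g
pyridoxine hydrochloride: 2.49 mg/L × 1.32 L = 3.29 mg
ammonium sulfate: 16.1 mmol/L × 132.14 g/mol × 1.32 L ÷ 1000 = 2.81 g
manganese chloride tetrahydrate: 21.2 mg/L × 1.32 L = 27.98 mg
arabinose: 11.3 g/L × 1.32 L = 14.92 g
magnesium chloride hexahydrate: 0.0308% w/v = 0.308 g/L → 0.308 × 1.32 L = 0.40656 g = 406.56 mg
L-arginine hydrochloride: 2.65 mmol/L × 210.7 g/mol × 1.32 L ÷ 1000 = 0.74 g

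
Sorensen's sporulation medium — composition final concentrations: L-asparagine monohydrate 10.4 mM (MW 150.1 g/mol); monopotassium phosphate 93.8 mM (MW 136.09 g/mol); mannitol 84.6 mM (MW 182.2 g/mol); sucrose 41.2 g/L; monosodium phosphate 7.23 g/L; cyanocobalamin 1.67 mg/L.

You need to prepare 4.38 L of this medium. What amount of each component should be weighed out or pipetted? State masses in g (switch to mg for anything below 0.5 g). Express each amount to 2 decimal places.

Working volume: 4.38 L.
L-asparagine monohydrate: 10.4 mmol/L × 150.1 g/mol × 4.38 L ÷ 1000 = 6.84 g
monopotassium phosphate: 93.8 mmol/L × 136.09 g/mol × 4.38 L ÷ 1000 = 55.91 g
mannitol: 84.6 mmol/L × 182.2 g/mol × 4.38 L ÷ 1000 = 67.51 g
sucrose: 41.2 g/L × 4.38 L = 180.46 g
monosodium phosphate: 7.23 g/L × 4.38 L = 31.67 g
cyanocobalamin: 1.67 mg/L × 4.38 L = 7.31 mg

L-asparagine monohydrate 6.84 g; monopotassium phosphate 55.91 g; mannitol 67.51 g; sucrose 180.46 g; monosodium phosphate 31.67 g; cyanocobalamin 7.31 mg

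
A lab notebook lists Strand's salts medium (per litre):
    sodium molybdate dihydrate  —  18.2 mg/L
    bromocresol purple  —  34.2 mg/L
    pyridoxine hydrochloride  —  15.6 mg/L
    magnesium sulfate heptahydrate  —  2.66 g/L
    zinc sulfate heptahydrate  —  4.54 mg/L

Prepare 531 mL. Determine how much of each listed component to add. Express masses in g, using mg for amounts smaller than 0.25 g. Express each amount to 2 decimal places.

Target volume = 531 mL = 0.531 L.
sodium molybdate dihydrate: 18.2 mg/L × 0.531 L = 9.66 mg
bromocresol purple: 34.2 mg/L × 0.531 L = 18.16 mg
pyridoxine hydrochloride: 15.6 mg/L × 0.531 L = 8.28 mg
magnesium sulfate heptahydrate: 2.66 g/L × 0.531 L = 1.41 g
zinc sulfate heptahydrate: 4.54 mg/L × 0.531 L = 2.41 mg

sodium molybdate dihydrate 9.66 mg; bromocresol purple 18.16 mg; pyridoxine hydrochloride 8.28 mg; magnesium sulfate heptahydrate 1.41 g; zinc sulfate heptahydrate 2.41 mg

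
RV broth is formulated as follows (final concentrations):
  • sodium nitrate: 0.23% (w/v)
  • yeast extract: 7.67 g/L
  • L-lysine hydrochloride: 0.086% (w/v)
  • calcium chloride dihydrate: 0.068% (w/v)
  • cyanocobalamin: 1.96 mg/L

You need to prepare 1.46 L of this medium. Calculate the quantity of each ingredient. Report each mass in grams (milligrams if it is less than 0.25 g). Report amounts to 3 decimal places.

Scale factor relative to 1 L: 1.46.
sodium nitrate: 0.23 g per 100 mL × 1460 mL ÷ 100 = 3.358 g
yeast extract: 7.67 g/L × 1.46 L = 11.198 g
L-lysine hydrochloride: 0.086 g per 100 mL × 1460 mL ÷ 100 = 1.256 g
calcium chloride dihydrate: 0.068 g per 100 mL × 1460 mL ÷ 100 = 0.993 g
cyanocobalamin: 1.96 mg/L × 1.46 L = 2.862 mg

sodium nitrate 3.358 g; yeast extract 11.198 g; L-lysine hydrochloride 1.256 g; calcium chloride dihydrate 0.993 g; cyanocobalamin 2.862 mg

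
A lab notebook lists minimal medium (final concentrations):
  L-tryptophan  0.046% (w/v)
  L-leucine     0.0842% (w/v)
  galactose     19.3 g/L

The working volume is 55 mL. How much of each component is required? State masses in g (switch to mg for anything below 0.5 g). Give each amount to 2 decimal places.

L-tryptophan 25.30 mg; L-leucine 46.31 mg; galactose 1.06 g

Scale factor relative to 1 L: 0.055.
L-tryptophan: 0.046 g per 100 mL × 55 mL ÷ 100 = 0.0253 g = 25.30 mg
L-leucine: 0.0842% w/v = 0.842 g/L → 0.842 × 0.055 L = 0.04631 g = 46.31 mg
galactose: 19.3 g/L × 0.055 L = 1.06 g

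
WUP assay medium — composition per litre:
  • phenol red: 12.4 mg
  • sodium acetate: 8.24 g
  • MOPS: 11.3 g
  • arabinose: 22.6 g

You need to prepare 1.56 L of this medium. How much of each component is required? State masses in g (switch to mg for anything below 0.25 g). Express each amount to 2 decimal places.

Scale factor = 1560 mL / 1000 mL = 1.56.
phenol red: 12.4 mg × (1560 mL / 1000 mL) = 19.34 mg
sodium acetate: 8.24 g × (1560 mL / 1000 mL) = 12.85 g
MOPS: 11.3 g × (1560 mL / 1000 mL) = 17.63 g
arabinose: 22.6 g × (1560 mL / 1000 mL) = 35.26 g

phenol red 19.34 mg; sodium acetate 12.85 g; MOPS 17.63 g; arabinose 35.26 g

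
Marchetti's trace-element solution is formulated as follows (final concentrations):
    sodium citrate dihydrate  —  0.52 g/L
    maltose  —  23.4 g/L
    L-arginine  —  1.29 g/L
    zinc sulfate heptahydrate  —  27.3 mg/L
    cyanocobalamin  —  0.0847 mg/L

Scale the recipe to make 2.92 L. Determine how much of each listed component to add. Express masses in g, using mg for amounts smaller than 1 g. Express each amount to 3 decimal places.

Scale factor relative to 1 L: 2.92.
sodium citrate dihydrate: 0.52 g/L × 2.92 L = 1.518 g
maltose: 23.4 g/L × 2.92 L = 68.328 g
L-arginine: 1.29 g/L × 2.92 L = 3.767 g
zinc sulfate heptahydrate: 27.3 mg/L × 2.92 L = 79.716 mg
cyanocobalamin: 0.0847 mg/L × 2.92 L = 0.247 mg

sodium citrate dihydrate 1.518 g; maltose 68.328 g; L-arginine 3.767 g; zinc sulfate heptahydrate 79.716 mg; cyanocobalamin 0.247 mg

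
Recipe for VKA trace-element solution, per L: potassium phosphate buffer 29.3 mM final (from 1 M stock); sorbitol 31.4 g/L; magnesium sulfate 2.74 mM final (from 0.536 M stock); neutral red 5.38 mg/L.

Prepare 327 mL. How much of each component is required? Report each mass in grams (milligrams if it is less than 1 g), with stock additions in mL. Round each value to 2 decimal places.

potassium phosphate buffer 9.58 mL; sorbitol 10.27 g; magnesium sulfate 1.67 mL; neutral red 1.76 mg

Target volume = 327 mL = 0.327 L.
potassium phosphate buffer: dilute stock: 29.3 mM × 327 mL ÷ 1000 mM = 9.58 mL
sorbitol: 31.4 g/L × 0.327 L = 10.27 g
magnesium sulfate: C1V1 = C2V2 → 2.74 mM × 327 mL ÷ 536 mM = 1.67 mL
neutral red: 5.38 mg/L × 0.327 L = 1.76 mg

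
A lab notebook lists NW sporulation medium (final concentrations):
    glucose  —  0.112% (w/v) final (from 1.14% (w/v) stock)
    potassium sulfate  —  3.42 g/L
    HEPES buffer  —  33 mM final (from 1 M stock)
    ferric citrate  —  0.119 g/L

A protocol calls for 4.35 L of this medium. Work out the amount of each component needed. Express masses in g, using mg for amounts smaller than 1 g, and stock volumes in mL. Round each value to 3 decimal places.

glucose 427.368 mL; potassium sulfate 14.877 g; HEPES buffer 143.550 mL; ferric citrate 517.650 mg

Scale factor relative to 1 L: 4.35.
glucose: dilute stock: 0.112% ÷ 1.14% × 4350 mL = 427.368 mL
potassium sulfate: 3.42 g/L × 4.35 L = 14.877 g
HEPES buffer: dilute stock: 33 mM × 4350 mL ÷ 1000 mM = 143.550 mL
ferric citrate: 0.119 g/L × 4.35 L = 0.51765 g = 517.650 mg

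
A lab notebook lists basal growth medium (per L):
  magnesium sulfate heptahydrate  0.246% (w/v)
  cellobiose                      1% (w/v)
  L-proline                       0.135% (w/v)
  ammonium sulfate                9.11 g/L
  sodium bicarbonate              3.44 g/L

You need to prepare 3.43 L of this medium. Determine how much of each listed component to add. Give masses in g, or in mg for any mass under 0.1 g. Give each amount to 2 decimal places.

Working volume: 3.43 L.
magnesium sulfate heptahydrate: 0.246% w/v = 2.46 g/L → 2.46 × 3.43 L = 8.44 g
cellobiose: 1 g per 100 mL × 3430 mL ÷ 100 = 34.30 g
L-proline: 0.135% w/v = 1.35 g/L → 1.35 × 3.43 L = 4.63 g
ammonium sulfate: 9.11 g/L × 3.43 L = 31.25 g
sodium bicarbonate: 3.44 g/L × 3.43 L = 11.80 g

magnesium sulfate heptahydrate 8.44 g; cellobiose 34.30 g; L-proline 4.63 g; ammonium sulfate 31.25 g; sodium bicarbonate 11.80 g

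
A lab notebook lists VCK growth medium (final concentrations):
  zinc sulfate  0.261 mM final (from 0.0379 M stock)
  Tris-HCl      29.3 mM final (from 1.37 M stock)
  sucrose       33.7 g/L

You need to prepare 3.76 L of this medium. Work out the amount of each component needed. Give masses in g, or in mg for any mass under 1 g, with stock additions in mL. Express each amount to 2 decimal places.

Working volume: 3.76 L.
zinc sulfate: V = C2·V2/C1 = 0.261 mM × 3760 mL ÷ 37.9 mM = 25.89 mL
Tris-HCl: dilute stock: 29.3 mM × 3760 mL ÷ 1370 mM = 80.41 mL
sucrose: 33.7 g/L × 3.76 L = 126.71 g

zinc sulfate 25.89 mL; Tris-HCl 80.41 mL; sucrose 126.71 g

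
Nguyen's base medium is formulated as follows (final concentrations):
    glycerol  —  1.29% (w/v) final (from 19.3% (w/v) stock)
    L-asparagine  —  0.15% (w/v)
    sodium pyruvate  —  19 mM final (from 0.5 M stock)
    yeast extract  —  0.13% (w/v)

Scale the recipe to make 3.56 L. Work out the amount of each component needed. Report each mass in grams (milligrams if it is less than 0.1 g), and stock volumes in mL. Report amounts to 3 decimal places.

Scale factor relative to 1 L: 3.56.
glycerol: C1V1 = C2V2 → 1.29% ÷ 19.3% × 3560 mL = 237.948 mL
L-asparagine: 0.15% w/v = 1.5 g/L → 1.5 × 3.56 L = 5.340 g
sodium pyruvate: V = C2·V2/C1 = 19 mM × 3560 mL ÷ 500 mM = 135.280 mL
yeast extract: 0.13 g per 100 mL × 3560 mL ÷ 100 = 4.628 g

glycerol 237.948 mL; L-asparagine 5.340 g; sodium pyruvate 135.280 mL; yeast extract 4.628 g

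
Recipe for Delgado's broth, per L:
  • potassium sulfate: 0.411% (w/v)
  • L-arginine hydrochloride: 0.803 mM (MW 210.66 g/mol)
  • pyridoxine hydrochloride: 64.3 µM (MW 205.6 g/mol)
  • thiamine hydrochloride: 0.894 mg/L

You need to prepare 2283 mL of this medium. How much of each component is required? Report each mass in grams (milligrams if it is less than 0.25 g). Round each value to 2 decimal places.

potassium sulfate 9.38 g; L-arginine hydrochloride 0.39 g; pyridoxine hydrochloride 30.18 mg; thiamine hydrochloride 2.04 mg

Scale factor relative to 1 L: 2.283.
potassium sulfate: 0.411 g per 100 mL × 2283 mL ÷ 100 = 9.38 g
L-arginine hydrochloride: 0.803 mmol/L × 210.66 g/mol × 2.283 L ÷ 1000 = 0.39 g
pyridoxine hydrochloride: 64.3 µmol/L × 205.6 g/mol × 2.283 L ÷ 1000 = 30.18 mg
thiamine hydrochloride: 0.894 mg/L × 2.283 L = 2.04 mg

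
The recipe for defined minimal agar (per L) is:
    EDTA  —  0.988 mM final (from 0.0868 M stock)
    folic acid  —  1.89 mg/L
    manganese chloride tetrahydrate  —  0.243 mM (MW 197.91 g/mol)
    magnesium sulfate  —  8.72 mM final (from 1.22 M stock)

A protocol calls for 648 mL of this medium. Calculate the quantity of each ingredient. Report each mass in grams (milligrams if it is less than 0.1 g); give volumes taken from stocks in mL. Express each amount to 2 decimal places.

EDTA 7.38 mL; folic acid 1.22 mg; manganese chloride tetrahydrate 31.16 mg; magnesium sulfate 4.63 mL

Working volume: 648 mL = 0.648 L.
EDTA: V = C2·V2/C1 = 0.988 mM × 648 mL ÷ 86.8 mM = 7.38 mL
folic acid: 1.89 mg/L × 0.648 L = 1.22 mg
manganese chloride tetrahydrate: 0.243 mmol/L × 197.91 mg/mmol × 0.648 L = 31.16 mg
magnesium sulfate: C1V1 = C2V2 → 8.72 mM × 648 mL ÷ 1220 mM = 4.63 mL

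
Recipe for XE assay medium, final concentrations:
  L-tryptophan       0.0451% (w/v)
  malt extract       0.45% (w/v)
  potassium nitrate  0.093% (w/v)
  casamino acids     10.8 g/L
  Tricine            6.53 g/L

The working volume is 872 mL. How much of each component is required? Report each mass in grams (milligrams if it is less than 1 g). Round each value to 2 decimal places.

Scale factor relative to 1 L: 0.872.
L-tryptophan: 0.0451 g per 100 mL × 872 mL ÷ 100 = 0.393272 g = 393.27 mg
malt extract: 0.45% w/v = 4.5 g/L → 4.5 × 0.872 L = 3.92 g
potassium nitrate: 0.093 g per 100 mL × 872 mL ÷ 100 = 0.81096 g = 810.96 mg
casamino acids: 10.8 g/L × 0.872 L = 9.42 g
Tricine: 6.53 g/L × 0.872 L = 5.69 g

L-tryptophan 393.27 mg; malt extract 3.92 g; potassium nitrate 810.96 mg; casamino acids 9.42 g; Tricine 5.69 g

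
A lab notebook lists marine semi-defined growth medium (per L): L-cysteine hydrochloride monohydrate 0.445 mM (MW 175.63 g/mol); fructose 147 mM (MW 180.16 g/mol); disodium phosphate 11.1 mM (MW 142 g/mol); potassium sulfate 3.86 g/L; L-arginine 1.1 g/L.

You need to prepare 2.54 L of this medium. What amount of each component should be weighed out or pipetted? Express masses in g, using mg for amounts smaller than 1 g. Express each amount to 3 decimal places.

Scale factor relative to 1 L: 2.54.
L-cysteine hydrochloride monohydrate: 0.445 mmol/L × 175.63 mg/mmol × 2.54 L = 198.515 mg
fructose: 147 mmol/L × 180.16 g/mol × 2.54 L ÷ 1000 = 67.268 g
disodium phosphate: 11.1 mmol/L × 142 g/mol × 2.54 L ÷ 1000 = 4.004 g
potassium sulfate: 3.86 g/L × 2.54 L = 9.804 g
L-arginine: 1.1 g/L × 2.54 L = 2.794 g

L-cysteine hydrochloride monohydrate 198.515 mg; fructose 67.268 g; disodium phosphate 4.004 g; potassium sulfate 9.804 g; L-arginine 2.794 g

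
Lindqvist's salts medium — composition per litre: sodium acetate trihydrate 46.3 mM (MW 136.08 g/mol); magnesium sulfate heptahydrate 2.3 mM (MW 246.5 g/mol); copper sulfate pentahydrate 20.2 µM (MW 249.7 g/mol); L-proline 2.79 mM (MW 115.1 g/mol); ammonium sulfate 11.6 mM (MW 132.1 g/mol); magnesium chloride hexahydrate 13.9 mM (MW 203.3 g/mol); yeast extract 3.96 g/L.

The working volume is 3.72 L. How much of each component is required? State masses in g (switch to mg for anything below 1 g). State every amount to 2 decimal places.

sodium acetate trihydrate 23.44 g; magnesium sulfate heptahydrate 2.11 g; copper sulfate pentahydrate 18.76 mg; L-proline 1.19 g; ammonium sulfate 5.70 g; magnesium chloride hexahydrate 10.51 g; yeast extract 14.73 g

Scale factor relative to 1 L: 3.72.
sodium acetate trihydrate: 46.3 mmol/L × 136.08 g/mol × 3.72 L ÷ 1000 = 23.44 g
magnesium sulfate heptahydrate: 2.3 mmol/L × 246.5 g/mol × 3.72 L ÷ 1000 = 2.11 g
copper sulfate pentahydrate: 20.2 µmol/L × 249.7 g/mol × 3.72 L ÷ 1000 = 18.76 mg
L-proline: 2.79 mmol/L × 115.1 g/mol × 3.72 L ÷ 1000 = 1.19 g
ammonium sulfate: 11.6 mmol/L × 132.1 g/mol × 3.72 L ÷ 1000 = 5.70 g
magnesium chloride hexahydrate: 13.9 mmol/L × 203.3 g/mol × 3.72 L ÷ 1000 = 10.51 g
yeast extract: 3.96 g/L × 3.72 L = 14.73 g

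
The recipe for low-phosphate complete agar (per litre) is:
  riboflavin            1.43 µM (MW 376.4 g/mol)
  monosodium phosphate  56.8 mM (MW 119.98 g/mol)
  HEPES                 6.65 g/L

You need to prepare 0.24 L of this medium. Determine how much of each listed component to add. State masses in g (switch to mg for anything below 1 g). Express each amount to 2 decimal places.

riboflavin 0.13 mg; monosodium phosphate 1.64 g; HEPES 1.60 g

Working volume: 0.24 L.
riboflavin: 1.43 µmol/L × 376.4 g/mol × 0.24 L ÷ 1000 = 0.13 mg
monosodium phosphate: 56.8 mmol/L × 119.98 g/mol × 0.24 L ÷ 1000 = 1.64 g
HEPES: 6.65 g/L × 0.24 L = 1.60 g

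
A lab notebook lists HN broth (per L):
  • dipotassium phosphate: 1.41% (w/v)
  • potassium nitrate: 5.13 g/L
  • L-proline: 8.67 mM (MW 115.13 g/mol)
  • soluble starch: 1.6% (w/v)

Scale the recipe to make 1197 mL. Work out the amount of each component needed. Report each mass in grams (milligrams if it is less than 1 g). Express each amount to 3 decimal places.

Working volume: 1197 mL = 1.197 L.
dipotassium phosphate: 1.41% w/v = 14.1 g/L → 14.1 × 1.197 L = 16.878 g
potassium nitrate: 5.13 g/L × 1.197 L = 6.141 g
L-proline: 8.67 mmol/L × 115.13 g/mol × 1.197 L ÷ 1000 = 1.195 g
soluble starch: 1.6 g per 100 mL × 1197 mL ÷ 100 = 19.152 g

dipotassium phosphate 16.878 g; potassium nitrate 6.141 g; L-proline 1.195 g; soluble starch 19.152 g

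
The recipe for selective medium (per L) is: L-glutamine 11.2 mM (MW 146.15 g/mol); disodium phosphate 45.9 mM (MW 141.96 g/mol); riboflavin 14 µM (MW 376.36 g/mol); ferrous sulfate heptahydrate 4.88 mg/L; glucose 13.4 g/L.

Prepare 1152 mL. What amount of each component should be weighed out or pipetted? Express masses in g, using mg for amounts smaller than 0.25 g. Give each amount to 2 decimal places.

L-glutamine 1.89 g; disodium phosphate 7.51 g; riboflavin 6.07 mg; ferrous sulfate heptahydrate 5.62 mg; glucose 15.44 g

Target volume = 1152 mL = 1.152 L.
L-glutamine: 11.2 mmol/L × 146.15 g/mol × 1.152 L ÷ 1000 = 1.89 g
disodium phosphate: 45.9 mmol/L × 141.96 g/mol × 1.152 L ÷ 1000 = 7.51 g
riboflavin: 14 µmol/L × 376.36 g/mol × 1.152 L ÷ 1000 = 6.07 mg
ferrous sulfate heptahydrate: 4.88 mg/L × 1.152 L = 5.62 mg
glucose: 13.4 g/L × 1.152 L = 15.44 g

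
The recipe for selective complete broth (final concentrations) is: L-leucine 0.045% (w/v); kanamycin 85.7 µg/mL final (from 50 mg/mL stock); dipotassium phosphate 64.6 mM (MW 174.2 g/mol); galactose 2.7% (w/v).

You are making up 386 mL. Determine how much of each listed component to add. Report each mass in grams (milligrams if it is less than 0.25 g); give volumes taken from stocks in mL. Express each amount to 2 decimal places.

Scale factor relative to 1 L: 0.386.
L-leucine: 0.045% w/v = 0.45 g/L → 0.45 × 0.386 L = 0.1737 g = 173.70 mg
kanamycin: C1V1 = C2V2 → 85.7 µg/mL × 386 mL ÷ 50000 µg/mL = 0.66 mL
dipotassium phosphate: 64.6 mmol/L × 174.2 g/mol × 0.386 L ÷ 1000 = 4.34 g
galactose: 2.7 g per 100 mL × 386 mL ÷ 100 = 10.42 g

L-leucine 173.70 mg; kanamycin 0.66 mL; dipotassium phosphate 4.34 g; galactose 10.42 g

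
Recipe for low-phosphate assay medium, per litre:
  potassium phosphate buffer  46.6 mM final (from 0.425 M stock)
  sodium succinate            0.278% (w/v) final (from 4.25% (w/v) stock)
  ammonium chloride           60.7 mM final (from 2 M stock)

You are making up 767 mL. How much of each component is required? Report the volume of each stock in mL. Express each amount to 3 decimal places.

potassium phosphate buffer 84.099 mL; sodium succinate 50.171 mL; ammonium chloride 23.278 mL

Target volume = 767 mL = 0.767 L.
potassium phosphate buffer: dilute stock: 46.6 mM × 767 mL ÷ 425 mM = 84.099 mL
sodium succinate: C1V1 = C2V2 → 0.278% ÷ 4.25% × 767 mL = 50.171 mL
ammonium chloride: C1V1 = C2V2 → 60.7 mM × 767 mL ÷ 2000 mM = 23.278 mL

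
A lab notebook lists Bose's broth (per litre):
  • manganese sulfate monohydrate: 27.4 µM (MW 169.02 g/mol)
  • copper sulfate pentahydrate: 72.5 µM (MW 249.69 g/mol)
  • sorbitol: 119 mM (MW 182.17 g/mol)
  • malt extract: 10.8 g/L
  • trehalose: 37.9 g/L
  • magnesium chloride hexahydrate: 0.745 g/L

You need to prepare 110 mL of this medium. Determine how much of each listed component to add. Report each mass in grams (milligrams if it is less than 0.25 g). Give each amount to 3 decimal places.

Working volume: 110 mL = 0.11 L.
manganese sulfate monohydrate: 27.4 µmol/L × 169.02 g/mol × 0.11 L ÷ 1000 = 0.509 mg
copper sulfate pentahydrate: 72.5 µmol/L × 249.69 g/mol × 0.11 L ÷ 1000 = 1.991 mg
sorbitol: 119 mmol/L × 182.17 g/mol × 0.11 L ÷ 1000 = 2.385 g
malt extract: 10.8 g/L × 0.11 L = 1.188 g
trehalose: 37.9 g/L × 0.11 L = 4.169 g
magnesium chloride hexahydrate: 0.745 g/L × 0.11 L = 0.08195 g = 81.950 mg

manganese sulfate monohydrate 0.509 mg; copper sulfate pentahydrate 1.991 mg; sorbitol 2.385 g; malt extract 1.188 g; trehalose 4.169 g; magnesium chloride hexahydrate 81.950 mg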